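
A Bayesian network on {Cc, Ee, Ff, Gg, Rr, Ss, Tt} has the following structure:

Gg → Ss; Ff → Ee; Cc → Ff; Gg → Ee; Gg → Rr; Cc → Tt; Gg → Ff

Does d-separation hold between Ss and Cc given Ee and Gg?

Enumerating the 2 paths from Ss to Cc and testing each for blocking by {Ee, Gg}:
Path 1: Ss ← Gg → Ff ← Cc
  Gg is a fork here and Gg is conditioned on, so the path is blocked at Gg.
Path 2: Ss ← Gg → Ee ← Ff ← Cc
  Gg is a fork here and Gg is conditioned on, so the path is blocked at Gg.
All paths are blocked; Ss ⊥ Cc | {Ee, Gg} holds.

Yes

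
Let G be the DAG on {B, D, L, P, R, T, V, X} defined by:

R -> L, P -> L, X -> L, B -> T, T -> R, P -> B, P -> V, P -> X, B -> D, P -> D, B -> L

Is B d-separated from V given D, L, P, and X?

Yes — B and V are d-separated given {D, L, P, X}.

We examine all 6 paths between B and V:
Path 1: B → D ← P → V
  P is a fork here and P is conditioned on, so the path is blocked at P.
Path 2: B → L ← X ← P → V
  X is a chain here and X is conditioned on, so the path is blocked at X.
Path 3: B → L ← P → V
  P is a fork here and P is conditioned on, so the path is blocked at P.
Path 4: B ← P → V
  P is a fork here and P is conditioned on, so the path is blocked at P.
Path 5: B → T → R → L ← X ← P → V
  X is a chain here and X is conditioned on, so the path is blocked at X.
Path 6: B → T → R → L ← P → V
  P is a fork here and P is conditioned on, so the path is blocked at P.
Since every path is blocked, d-separation holds.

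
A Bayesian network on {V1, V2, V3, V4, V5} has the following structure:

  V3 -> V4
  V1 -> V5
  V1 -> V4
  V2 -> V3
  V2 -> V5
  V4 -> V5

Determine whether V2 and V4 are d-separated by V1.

There are 3 undirected paths between V2 and V4; checking each against the conditioning set {V1}:
Path 1: V2 → V3 → V4
  V3 is a chain and V3 is not conditioned on — no node blocks this path, so it is active.
Path 2: V2 → V5 ← V4
  V5 is a collider here and neither V5 nor any of its descendants is conditioned on, so the collider stays closed — the path is blocked at V5.
Path 3: V2 → V5 ← V1 → V4
  V5 is a collider here and neither V5 nor any of its descendants is conditioned on, so the collider stays closed — the path is blocked at V5.
Because an active path exists, V2 and V4 are not d-separated.

No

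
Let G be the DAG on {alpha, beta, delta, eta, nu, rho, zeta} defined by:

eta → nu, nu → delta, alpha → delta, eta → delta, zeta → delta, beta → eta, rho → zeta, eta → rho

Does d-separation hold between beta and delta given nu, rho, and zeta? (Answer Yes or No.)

There are 3 undirected paths between beta and delta; checking each against the conditioning set {nu, rho, zeta}:
Path 1: beta → eta → nu → delta
  nu is a chain here and nu is conditioned on, so the path is blocked at nu.
Path 2: beta → eta → rho → zeta → delta
  rho is a chain here and rho is conditioned on, so the path is blocked at rho.
Path 3: beta → eta → delta
  eta is a chain and eta is not conditioned on — no node blocks this path, so it is active.
Because an active path exists, beta and delta are not d-separated.

No — beta and delta are not d-separated given {nu, rho, zeta}.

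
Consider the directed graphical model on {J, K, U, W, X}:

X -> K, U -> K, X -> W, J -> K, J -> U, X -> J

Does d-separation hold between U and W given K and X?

4 paths connect U and W; each must be blocked for d-separation to hold:
Path 1: U → K ← X → W
  X is a fork here and X is conditioned on, so the path is blocked at X.
Path 2: U → K ← J ← X → W
  X is a fork here and X is conditioned on, so the path is blocked at X.
Path 3: U ← J ← X → W
  X is a fork here and X is conditioned on, so the path is blocked at X.
Path 4: U ← J → K ← X → W
  X is a fork here and X is conditioned on, so the path is blocked at X.
All paths are blocked; U ⊥ W | {K, X} holds.

Yes — U and W are d-separated given {K, X}.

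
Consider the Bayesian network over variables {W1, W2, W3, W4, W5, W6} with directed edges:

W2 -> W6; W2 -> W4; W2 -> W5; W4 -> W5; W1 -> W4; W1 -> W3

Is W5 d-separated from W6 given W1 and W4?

No

There are 2 undirected paths between W5 and W6; checking each against the conditioning set {W1, W4}:
Path 1: W5 ← W2 → W6
  W2 is a fork and W2 is not conditioned on — no node blocks this path, so it is active.
Path 2: W5 ← W4 ← W2 → W6
  W4 is a chain here and W4 is conditioned on, so the path is blocked at W4.
Since the path W5 ← W2 → W6 is active, W5 and W6 are not d-separated given {W1, W4}.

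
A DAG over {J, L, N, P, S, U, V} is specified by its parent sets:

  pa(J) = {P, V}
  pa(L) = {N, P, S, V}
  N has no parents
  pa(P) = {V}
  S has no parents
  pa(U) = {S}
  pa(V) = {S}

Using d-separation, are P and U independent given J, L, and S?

Yes

6 paths connect P and U; each must be blocked for d-separation to hold:
  1. P → J ← V ← S → U — J:collider[open]; V:chain[open]; S:fork[blocks] ⇒ blocked
  2. P → J ← V → L ← S → U — J:collider[open]; V:fork[open]; L:collider[open]; S:fork[blocks] ⇒ blocked
  3. P → L ← S → U — L:collider[open]; S:fork[blocks] ⇒ blocked
  4. P → L ← V ← S → U — L:collider[open]; V:chain[open]; S:fork[blocks] ⇒ blocked
  5. P ← V ← S → U — V:chain[open]; S:fork[blocks] ⇒ blocked
  6. P ← V → L ← S → U — V:fork[open]; L:collider[open]; S:fork[blocks] ⇒ blocked
Every path is blocked, so P and U are d-separated given {J, L, S}.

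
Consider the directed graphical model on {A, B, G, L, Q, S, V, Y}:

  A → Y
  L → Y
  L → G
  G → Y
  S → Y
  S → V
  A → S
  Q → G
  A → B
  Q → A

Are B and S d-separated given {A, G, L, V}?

Yes — B and S are d-separated given {A, G, L, V}.

There are 4 undirected paths between B and S; checking each against the conditioning set {A, G, L, V}:
Path 1: B ← A ← Q → G → Y ← S
  A is a chain here and A is conditioned on, so the path is blocked at A.
Path 2: B ← A ← Q → G ← L → Y ← S
  A is a chain here and A is conditioned on, so the path is blocked at A.
Path 3: B ← A → S
  A is a fork here and A is conditioned on, so the path is blocked at A.
Path 4: B ← A → Y ← S
  A is a fork here and A is conditioned on, so the path is blocked at A.
Since every path is blocked, d-separation holds.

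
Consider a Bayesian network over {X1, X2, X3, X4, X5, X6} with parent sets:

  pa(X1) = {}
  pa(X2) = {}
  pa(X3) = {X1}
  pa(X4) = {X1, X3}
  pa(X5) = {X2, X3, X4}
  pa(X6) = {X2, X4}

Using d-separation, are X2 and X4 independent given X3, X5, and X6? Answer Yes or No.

No

We examine all 4 paths between X2 and X4:
  1. X2 → X6 ← X4 — X6:collider[open] ⇒ active
  2. X2 → X5 ← X3 → X4 — X5:collider[open]; X3:fork[blocks] ⇒ blocked
  3. X2 → X5 ← X3 ← X1 → X4 — X5:collider[open]; X3:chain[blocks]; X1:fork[open] ⇒ blocked
  4. X2 → X5 ← X4 — X5:collider[open] ⇒ active
Because an active path exists, X2 and X4 are not d-separated.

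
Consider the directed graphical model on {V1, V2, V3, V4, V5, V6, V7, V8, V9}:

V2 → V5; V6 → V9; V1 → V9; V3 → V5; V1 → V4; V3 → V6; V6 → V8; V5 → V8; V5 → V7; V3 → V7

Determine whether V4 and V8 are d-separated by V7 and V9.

No

Enumerating the 3 paths from V4 to V8 and testing each for blocking by {V7, V9}:
Path 1: V4 ← V1 → V9 ← V6 ← V3 → V5 → V8
  V1 is a fork and V1 is not conditioned on; V9 is a collider and V9 is conditioned on, which opens it; V6 is a chain and V6 is not conditioned on; V3 is a fork and V3 is not conditioned on; V5 is a chain and V5 is not conditioned on — no node blocks this path, so it is active.
Path 2: V4 ← V1 → V9 ← V6 ← V3 → V7 ← V5 → V8
  V1 is a fork and V1 is not conditioned on; V9 is a collider and V9 is conditioned on, which opens it; V6 is a chain and V6 is not conditioned on; V3 is a fork and V3 is not conditioned on; V7 is a collider and V7 is conditioned on, which opens it; V5 is a fork and V5 is not conditioned on — no node blocks this path, so it is active.
Path 3: V4 ← V1 → V9 ← V6 → V8
  V1 is a fork and V1 is not conditioned on; V9 is a collider and V9 is conditioned on, which opens it; V6 is a fork and V6 is not conditioned on — no node blocks this path, so it is active.
At least one path is unblocked, so d-separation fails.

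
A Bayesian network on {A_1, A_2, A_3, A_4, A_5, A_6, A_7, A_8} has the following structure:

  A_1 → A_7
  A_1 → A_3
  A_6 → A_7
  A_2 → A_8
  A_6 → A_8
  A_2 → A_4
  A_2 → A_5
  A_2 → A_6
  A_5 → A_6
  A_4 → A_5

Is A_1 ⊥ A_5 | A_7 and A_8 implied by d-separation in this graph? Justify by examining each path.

5 paths connect A_1 and A_5; each must be blocked for d-separation to hold:
Path 1: A_1 → A_7 ← A_6 ← A_2 → A_5
  A_7 is a collider and A_7 is conditioned on, which opens it; A_6 is a chain and A_6 is not conditioned on; A_2 is a fork and A_2 is not conditioned on — no node blocks this path, so it is active.
Path 2: A_1 → A_7 ← A_6 ← A_2 → A_4 → A_5
  A_7 is a collider and A_7 is conditioned on, which opens it; A_6 is a chain and A_6 is not conditioned on; A_2 is a fork and A_2 is not conditioned on; A_4 is a chain and A_4 is not conditioned on — no node blocks this path, so it is active.
Path 3: A_1 → A_7 ← A_6 ← A_5
  A_7 is a collider and A_7 is conditioned on, which opens it; A_6 is a chain and A_6 is not conditioned on — no node blocks this path, so it is active.
Path 4: A_1 → A_7 ← A_6 → A_8 ← A_2 → A_5
  A_7 is a collider and A_7 is conditioned on, which opens it; A_6 is a fork and A_6 is not conditioned on; A_8 is a collider and A_8 is conditioned on, which opens it; A_2 is a fork and A_2 is not conditioned on — no node blocks this path, so it is active.
Path 5: A_1 → A_7 ← A_6 → A_8 ← A_2 → A_4 → A_5
  A_7 is a collider and A_7 is conditioned on, which opens it; A_6 is a fork and A_6 is not conditioned on; A_8 is a collider and A_8 is conditioned on, which opens it; A_2 is a fork and A_2 is not conditioned on; A_4 is a chain and A_4 is not conditioned on — no node blocks this path, so it is active.
Since the path A_1 → A_7 ← A_6 ← A_2 → A_5 is active, A_1 and A_5 are not d-separated given {A_7, A_8}.

No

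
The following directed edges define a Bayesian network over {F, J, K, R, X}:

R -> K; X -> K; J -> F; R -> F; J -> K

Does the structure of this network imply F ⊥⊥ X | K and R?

Enumerating the 2 paths from F to X and testing each for blocking by {K, R}:
Path 1: F ← R → K ← X
  R is a fork here and R is conditioned on, so the path is blocked at R.
Path 2: F ← J → K ← X
  J is a fork and J is not conditioned on; K is a collider and K is conditioned on, which opens it — no node blocks this path, so it is active.
Because an active path exists, F and X are not d-separated.

No — F and X are not d-separated given {K, R}.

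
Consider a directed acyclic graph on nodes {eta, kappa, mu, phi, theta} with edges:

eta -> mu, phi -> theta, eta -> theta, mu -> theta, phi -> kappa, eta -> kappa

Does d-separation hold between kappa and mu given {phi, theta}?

No

We examine all 4 paths between kappa and mu:
Path 1: kappa ← eta → theta ← mu
  eta is a fork and eta is not conditioned on; theta is a collider and theta is conditioned on, which opens it — no node blocks this path, so it is active.
Path 2: kappa ← eta → mu
  eta is a fork and eta is not conditioned on — no node blocks this path, so it is active.
Path 3: kappa ← phi → theta ← eta → mu
  phi is a fork here and phi is conditioned on, so the path is blocked at phi.
Path 4: kappa ← phi → theta ← mu
  phi is a fork here and phi is conditioned on, so the path is blocked at phi.
At least one path is unblocked, so d-separation fails.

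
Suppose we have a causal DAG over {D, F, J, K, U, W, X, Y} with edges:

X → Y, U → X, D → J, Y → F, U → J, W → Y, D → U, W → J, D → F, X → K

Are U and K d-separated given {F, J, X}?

We examine all 5 paths between U and K:
  1. U → X → K — X:chain[blocks] ⇒ blocked
  2. U → J ← W → Y ← X → K — J:collider[open]; W:fork[open]; Y:collider[open]; X:fork[blocks] ⇒ blocked
  3. U → J ← D → F ← Y ← X → K — J:collider[open]; D:fork[open]; F:collider[open]; Y:chain[open]; X:fork[blocks] ⇒ blocked
  4. U ← D → F ← Y ← X → K — D:fork[open]; F:collider[open]; Y:chain[open]; X:fork[blocks] ⇒ blocked
  5. U ← D → J ← W → Y ← X → K — D:fork[open]; J:collider[open]; W:fork[open]; Y:collider[open]; X:fork[blocks] ⇒ blocked
All paths are blocked; U ⊥ K | {F, J, X} holds.

Yes — U and K are d-separated given {F, J, X}.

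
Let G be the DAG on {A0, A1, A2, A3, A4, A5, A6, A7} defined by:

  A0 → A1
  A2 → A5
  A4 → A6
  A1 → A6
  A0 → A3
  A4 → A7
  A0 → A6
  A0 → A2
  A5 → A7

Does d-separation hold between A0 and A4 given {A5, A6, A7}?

No

There are 3 undirected paths between A0 and A4; checking each against the conditioning set {A5, A6, A7}:
Path 1: A0 → A2 → A5 → A7 ← A4
  A5 is a chain here and A5 is conditioned on, so the path is blocked at A5.
Path 2: A0 → A6 ← A4
  A6 is a collider and A6 is conditioned on, which opens it — no node blocks this path, so it is active.
Path 3: A0 → A1 → A6 ← A4
  A1 is a chain and A1 is not conditioned on; A6 is a collider and A6 is conditioned on, which opens it — no node blocks this path, so it is active.
At least one path is unblocked, so d-separation fails.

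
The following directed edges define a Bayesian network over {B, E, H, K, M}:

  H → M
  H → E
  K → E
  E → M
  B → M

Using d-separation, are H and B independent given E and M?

We examine all 2 paths between H and B:
  1. H → E → M ← B — E:chain[blocks]; M:collider[open] ⇒ blocked
  2. H → M ← B — M:collider[open] ⇒ active
Because an active path exists, H and B are not d-separated.

No — H and B are not d-separated given {E, M}.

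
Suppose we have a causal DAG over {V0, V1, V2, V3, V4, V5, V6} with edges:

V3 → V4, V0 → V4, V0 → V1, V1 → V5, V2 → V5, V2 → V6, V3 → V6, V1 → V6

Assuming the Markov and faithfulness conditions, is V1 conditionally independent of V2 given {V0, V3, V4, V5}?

There are 3 undirected paths between V1 and V2; checking each against the conditioning set {V0, V3, V4, V5}:
Path 1: V1 → V6 ← V2
  V6 is a collider here and neither V6 nor any of its descendants is conditioned on, so the collider stays closed — the path is blocked at V6.
Path 2: V1 ← V0 → V4 ← V3 → V6 ← V2
  V0 is a fork here and V0 is conditioned on, so the path is blocked at V0.
Path 3: V1 → V5 ← V2
  V5 is a collider and V5 is conditioned on, which opens it — no node blocks this path, so it is active.
At least one path is unblocked, so d-separation fails.

No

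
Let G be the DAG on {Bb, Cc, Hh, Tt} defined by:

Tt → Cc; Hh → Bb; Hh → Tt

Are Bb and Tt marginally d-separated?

Only one path connects Bb and Tt:
Path 1: Bb ← Hh → Tt
  Hh is a fork and Hh is not conditioned on — no node blocks this path, so it is active.
Since the path Bb ← Hh → Tt is active, Bb and Tt are not d-separated given ∅.

No — Bb and Tt are not d-separated given ∅.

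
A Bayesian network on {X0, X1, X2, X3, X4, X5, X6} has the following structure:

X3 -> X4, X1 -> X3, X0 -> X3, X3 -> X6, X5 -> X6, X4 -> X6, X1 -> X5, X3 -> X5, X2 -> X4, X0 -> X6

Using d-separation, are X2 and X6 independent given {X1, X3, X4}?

Yes — X2 and X6 are d-separated given {X1, X3, X4}.

Enumerating the 5 paths from X2 to X6 and testing each for blocking by {X1, X3, X4}:
Path 1: X2 → X4 → X6
  X4 is a chain here and X4 is conditioned on, so the path is blocked at X4.
Path 2: X2 → X4 ← X3 → X6
  X3 is a fork here and X3 is conditioned on, so the path is blocked at X3.
Path 3: X2 → X4 ← X3 → X5 → X6
  X3 is a fork here and X3 is conditioned on, so the path is blocked at X3.
Path 4: X2 → X4 ← X3 ← X1 → X5 → X6
  X3 is a chain here and X3 is conditioned on, so the path is blocked at X3.
Path 5: X2 → X4 ← X3 ← X0 → X6
  X3 is a chain here and X3 is conditioned on, so the path is blocked at X3.
Every path is blocked, so X2 and X6 are d-separated given {X1, X3, X4}.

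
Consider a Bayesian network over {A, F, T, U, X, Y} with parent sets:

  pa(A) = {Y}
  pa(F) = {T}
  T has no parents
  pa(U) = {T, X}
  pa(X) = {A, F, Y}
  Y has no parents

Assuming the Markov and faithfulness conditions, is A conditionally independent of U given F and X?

Yes

We examine all 4 paths between A and U:
Path 1: A → X ← F ← T → U
  F is a chain here and F is conditioned on, so the path is blocked at F.
Path 2: A → X → U
  X is a chain here and X is conditioned on, so the path is blocked at X.
Path 3: A ← Y → X ← F ← T → U
  F is a chain here and F is conditioned on, so the path is blocked at F.
Path 4: A ← Y → X → U
  X is a chain here and X is conditioned on, so the path is blocked at X.
Since every path is blocked, d-separation holds.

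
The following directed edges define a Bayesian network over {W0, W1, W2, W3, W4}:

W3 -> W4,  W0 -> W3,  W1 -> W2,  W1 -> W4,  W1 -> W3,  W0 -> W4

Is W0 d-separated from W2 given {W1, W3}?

4 paths connect W0 and W2; each must be blocked for d-separation to hold:
Path 1: W0 → W3 ← W1 → W2
  W1 is a fork here and W1 is conditioned on, so the path is blocked at W1.
Path 2: W0 → W3 → W4 ← W1 → W2
  W3 is a chain here and W3 is conditioned on, so the path is blocked at W3.
Path 3: W0 → W4 ← W1 → W2
  W4 is a collider here and neither W4 nor any of its descendants is conditioned on, so the collider stays closed — the path is blocked at W4.
Path 4: W0 → W4 ← W3 ← W1 → W2
  W4 is a collider here and neither W4 nor any of its descendants is conditioned on, so the collider stays closed — the path is blocked at W4.
Every path is blocked, so W0 and W2 are d-separated given {W1, W3}.

Yes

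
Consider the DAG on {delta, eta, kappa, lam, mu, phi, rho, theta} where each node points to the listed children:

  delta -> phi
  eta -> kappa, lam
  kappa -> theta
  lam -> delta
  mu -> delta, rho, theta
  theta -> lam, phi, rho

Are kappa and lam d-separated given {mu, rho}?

No

5 paths connect kappa and lam; each must be blocked for d-separation to hold:
Path 1: kappa ← eta → lam
  eta is a fork and eta is not conditioned on — no node blocks this path, so it is active.
Path 2: kappa → theta ← mu → delta ← lam
  mu is a fork here and mu is conditioned on, so the path is blocked at mu.
Path 3: kappa → theta → lam
  theta is a chain and theta is not conditioned on — no node blocks this path, so it is active.
Path 4: kappa → theta → phi ← delta ← lam
  phi is a collider here and neither phi nor any of its descendants is conditioned on, so the collider stays closed — the path is blocked at phi.
Path 5: kappa → theta → rho ← mu → delta ← lam
  mu is a fork here and mu is conditioned on, so the path is blocked at mu.
Because an active path exists, kappa and lam are not d-separated.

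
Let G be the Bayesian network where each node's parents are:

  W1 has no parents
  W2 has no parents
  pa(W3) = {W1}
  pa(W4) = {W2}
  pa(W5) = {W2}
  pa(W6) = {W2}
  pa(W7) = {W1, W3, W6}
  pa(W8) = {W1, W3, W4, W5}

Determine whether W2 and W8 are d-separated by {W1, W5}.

Enumerating the 6 paths from W2 to W8 and testing each for blocking by {W1, W5}:
Path 1: W2 → W4 → W8
  W4 is a chain and W4 is not conditioned on — no node blocks this path, so it is active.
Path 2: W2 → W6 → W7 ← W1 → W8
  W7 is a collider here and neither W7 nor any of its descendants is conditioned on, so the collider stays closed — the path is blocked at W7.
Path 3: W2 → W6 → W7 ← W1 → W3 → W8
  W7 is a collider here and neither W7 nor any of its descendants is conditioned on, so the collider stays closed — the path is blocked at W7.
Path 4: W2 → W6 → W7 ← W3 → W8
  W7 is a collider here and neither W7 nor any of its descendants is conditioned on, so the collider stays closed — the path is blocked at W7.
Path 5: W2 → W6 → W7 ← W3 ← W1 → W8
  W7 is a collider here and neither W7 nor any of its descendants is conditioned on, so the collider stays closed — the path is blocked at W7.
Path 6: W2 → W5 → W8
  W5 is a chain here and W5 is conditioned on, so the path is blocked at W5.
Because an active path exists, W2 and W8 are not d-separated.

No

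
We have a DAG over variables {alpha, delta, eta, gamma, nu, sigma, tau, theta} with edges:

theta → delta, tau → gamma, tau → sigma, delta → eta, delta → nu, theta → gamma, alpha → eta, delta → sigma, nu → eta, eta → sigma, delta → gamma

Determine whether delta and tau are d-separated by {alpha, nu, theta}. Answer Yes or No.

5 paths connect delta and tau; each must be blocked for d-separation to hold:
  1. delta → nu → eta → sigma ← tau — nu:chain[blocks]; eta:chain[open]; sigma:collider[blocks] ⇒ blocked
  2. delta ← theta → gamma ← tau — theta:fork[blocks]; gamma:collider[blocks] ⇒ blocked
  3. delta → sigma ← tau — sigma:collider[blocks] ⇒ blocked
  4. delta → eta → sigma ← tau — eta:chain[open]; sigma:collider[blocks] ⇒ blocked
  5. delta → gamma ← tau — gamma:collider[blocks] ⇒ blocked
Every path is blocked, so delta and tau are d-separated given {alpha, nu, theta}.

Yes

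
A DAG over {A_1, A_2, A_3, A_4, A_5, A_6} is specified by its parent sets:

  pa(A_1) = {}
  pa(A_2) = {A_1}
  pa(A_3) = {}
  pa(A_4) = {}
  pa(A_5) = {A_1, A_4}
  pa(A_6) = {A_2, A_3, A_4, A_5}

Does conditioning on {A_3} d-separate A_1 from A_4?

We examine all 4 paths between A_1 and A_4:
  1. A_1 → A_5 ← A_4 — A_5:collider[blocks] ⇒ blocked
  2. A_1 → A_5 → A_6 ← A_4 — A_5:chain[open]; A_6:collider[blocks] ⇒ blocked
  3. A_1 → A_2 → A_6 ← A_4 — A_2:chain[open]; A_6:collider[blocks] ⇒ blocked
  4. A_1 → A_2 → A_6 ← A_5 ← A_4 — A_2:chain[open]; A_6:collider[blocks]; A_5:chain[open] ⇒ blocked
Since every path is blocked, d-separation holds.

Yes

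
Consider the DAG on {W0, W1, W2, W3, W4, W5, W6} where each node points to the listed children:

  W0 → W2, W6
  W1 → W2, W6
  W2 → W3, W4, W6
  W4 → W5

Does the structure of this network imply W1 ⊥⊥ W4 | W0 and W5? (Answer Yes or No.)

We examine all 3 paths between W1 and W4:
Path 1: W1 → W2 → W4
  W2 is a chain and W2 is not conditioned on — no node blocks this path, so it is active.
Path 2: W1 → W6 ← W0 → W2 → W4
  W6 is a collider here and neither W6 nor any of its descendants is conditioned on, so the collider stays closed — the path is blocked at W6.
Path 3: W1 → W6 ← W2 → W4
  W6 is a collider here and neither W6 nor any of its descendants is conditioned on, so the collider stays closed — the path is blocked at W6.
Since the path W1 → W2 → W4 is active, W1 and W4 are not d-separated given {W0, W5}.

No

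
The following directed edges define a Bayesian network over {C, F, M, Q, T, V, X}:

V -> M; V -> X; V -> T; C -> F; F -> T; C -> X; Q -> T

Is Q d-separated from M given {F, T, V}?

Yes

There are 2 undirected paths between Q and M; checking each against the conditioning set {F, T, V}:
Path 1: Q → T ← F ← C → X ← V → M
  F is a chain here and F is conditioned on, so the path is blocked at F.
Path 2: Q → T ← V → M
  V is a fork here and V is conditioned on, so the path is blocked at V.
Every path is blocked, so Q and M are d-separated given {F, T, V}.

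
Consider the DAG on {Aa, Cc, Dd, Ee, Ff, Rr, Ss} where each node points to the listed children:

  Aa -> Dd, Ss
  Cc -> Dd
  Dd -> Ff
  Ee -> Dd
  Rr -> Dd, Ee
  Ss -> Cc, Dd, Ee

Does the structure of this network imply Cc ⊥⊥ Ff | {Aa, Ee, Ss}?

Enumerating the 5 paths from Cc to Ff and testing each for blocking by {Aa, Ee, Ss}:
Path 1: Cc ← Ss → Ee → Dd → Ff
  Ss is a fork here and Ss is conditioned on, so the path is blocked at Ss.
Path 2: Cc ← Ss → Ee ← Rr → Dd → Ff
  Ss is a fork here and Ss is conditioned on, so the path is blocked at Ss.
Path 3: Cc ← Ss → Dd → Ff
  Ss is a fork here and Ss is conditioned on, so the path is blocked at Ss.
Path 4: Cc ← Ss ← Aa → Dd → Ff
  Ss is a chain here and Ss is conditioned on, so the path is blocked at Ss.
Path 5: Cc → Dd → Ff
  Dd is a chain and Dd is not conditioned on — no node blocks this path, so it is active.
Since the path Cc → Dd → Ff is active, Cc and Ff are not d-separated given {Aa, Ee, Ss}.

No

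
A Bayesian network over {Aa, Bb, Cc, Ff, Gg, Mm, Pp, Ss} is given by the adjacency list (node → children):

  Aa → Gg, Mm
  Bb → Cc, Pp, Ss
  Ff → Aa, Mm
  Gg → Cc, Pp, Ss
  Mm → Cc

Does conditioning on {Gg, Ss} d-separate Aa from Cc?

Enumerating the 5 paths from Aa to Cc and testing each for blocking by {Gg, Ss}:
Path 1: Aa → Mm → Cc
  Mm is a chain and Mm is not conditioned on — no node blocks this path, so it is active.
Path 2: Aa → Gg → Pp ← Bb → Cc
  Gg is a chain here and Gg is conditioned on, so the path is blocked at Gg.
Path 3: Aa → Gg → Cc
  Gg is a chain here and Gg is conditioned on, so the path is blocked at Gg.
Path 4: Aa → Gg → Ss ← Bb → Cc
  Gg is a chain here and Gg is conditioned on, so the path is blocked at Gg.
Path 5: Aa ← Ff → Mm → Cc
  Ff is a fork and Ff is not conditioned on; Mm is a chain and Mm is not conditioned on — no node blocks this path, so it is active.
At least one path is unblocked, so d-separation fails.

No — Aa and Cc are not d-separated given {Gg, Ss}.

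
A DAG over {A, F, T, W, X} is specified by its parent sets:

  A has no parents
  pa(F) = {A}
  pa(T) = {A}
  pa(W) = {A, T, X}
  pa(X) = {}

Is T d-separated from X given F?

Yes

We examine all 2 paths between T and X:
Path 1: T → W ← X
  W is a collider here and neither W nor any of its descendants is conditioned on, so the collider stays closed — the path is blocked at W.
Path 2: T ← A → W ← X
  W is a collider here and neither W nor any of its descendants is conditioned on, so the collider stays closed — the path is blocked at W.
Since every path is blocked, d-separation holds.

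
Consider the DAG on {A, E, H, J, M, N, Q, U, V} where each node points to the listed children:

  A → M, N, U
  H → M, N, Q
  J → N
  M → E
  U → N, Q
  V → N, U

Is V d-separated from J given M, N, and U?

No

We examine all 6 paths between V and J:
Path 1: V → U → Q ← H → M ← A → N ← J
  U is a chain here and U is conditioned on, so the path is blocked at U.
Path 2: V → U → Q ← H → N ← J
  U is a chain here and U is conditioned on, so the path is blocked at U.
Path 3: V → U ← A → M ← H → N ← J
  U is a collider and U is conditioned on, which opens it; A is a fork and A is not conditioned on; M is a collider and M is conditioned on, which opens it; H is a fork and H is not conditioned on; N is a collider and N is conditioned on, which opens it — no node blocks this path, so it is active.
Path 4: V → U ← A → N ← J
  U is a collider and U is conditioned on, which opens it; A is a fork and A is not conditioned on; N is a collider and N is conditioned on, which opens it — no node blocks this path, so it is active.
Path 5: V → U → N ← J
  U is a chain here and U is conditioned on, so the path is blocked at U.
Path 6: V → N ← J
  N is a collider and N is conditioned on, which opens it — no node blocks this path, so it is active.
Because an active path exists, V and J are not d-separated.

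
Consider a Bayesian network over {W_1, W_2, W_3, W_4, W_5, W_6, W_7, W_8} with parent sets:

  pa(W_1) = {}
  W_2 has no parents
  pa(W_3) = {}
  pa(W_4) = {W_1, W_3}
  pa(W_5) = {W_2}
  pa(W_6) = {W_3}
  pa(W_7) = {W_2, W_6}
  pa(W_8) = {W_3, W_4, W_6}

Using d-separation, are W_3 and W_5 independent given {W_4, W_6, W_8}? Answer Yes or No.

Enumerating the 3 paths from W_3 to W_5 and testing each for blocking by {W_4, W_6, W_8}:
Path 1: W_3 → W_4 → W_8 ← W_6 → W_7 ← W_2 → W_5
  W_4 is a chain here and W_4 is conditioned on, so the path is blocked at W_4.
Path 2: W_3 → W_8 ← W_6 → W_7 ← W_2 → W_5
  W_6 is a fork here and W_6 is conditioned on, so the path is blocked at W_6.
Path 3: W_3 → W_6 → W_7 ← W_2 → W_5
  W_6 is a chain here and W_6 is conditioned on, so the path is blocked at W_6.
All paths are blocked; W_3 ⊥ W_5 | {W_4, W_6, W_8} holds.

Yes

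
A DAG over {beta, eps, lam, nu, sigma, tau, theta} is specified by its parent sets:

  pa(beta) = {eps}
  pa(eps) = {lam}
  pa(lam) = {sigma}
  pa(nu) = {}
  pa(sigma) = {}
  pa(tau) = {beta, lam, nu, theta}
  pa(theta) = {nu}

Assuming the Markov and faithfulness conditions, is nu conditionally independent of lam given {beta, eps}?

We examine all 4 paths between nu and lam:
  1. nu → tau ← beta ← eps ← lam — tau:collider[blocks]; beta:chain[blocks]; eps:chain[blocks] ⇒ blocked
  2. nu → tau ← lam — tau:collider[blocks] ⇒ blocked
  3. nu → theta → tau ← beta ← eps ← lam — theta:chain[open]; tau:collider[blocks]; beta:chain[blocks]; eps:chain[blocks] ⇒ blocked
  4. nu → theta → tau ← lam — theta:chain[open]; tau:collider[blocks] ⇒ blocked
Every path is blocked, so nu and lam are d-separated given {beta, eps}.

Yes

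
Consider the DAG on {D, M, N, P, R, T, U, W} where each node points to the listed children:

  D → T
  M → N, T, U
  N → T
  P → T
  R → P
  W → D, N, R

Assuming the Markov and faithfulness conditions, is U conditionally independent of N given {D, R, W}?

We examine all 4 paths between U and N:
Path 1: U ← M → N
  M is a fork and M is not conditioned on — no node blocks this path, so it is active.
Path 2: U ← M → T ← P ← R ← W → N
  T is a collider here and neither T nor any of its descendants is conditioned on, so the collider stays closed — the path is blocked at T.
Path 3: U ← M → T ← N
  T is a collider here and neither T nor any of its descendants is conditioned on, so the collider stays closed — the path is blocked at T.
Path 4: U ← M → T ← D ← W → N
  T is a collider here and neither T nor any of its descendants is conditioned on, so the collider stays closed — the path is blocked at T.
Since the path U ← M → N is active, U and N are not d-separated given {D, R, W}.

No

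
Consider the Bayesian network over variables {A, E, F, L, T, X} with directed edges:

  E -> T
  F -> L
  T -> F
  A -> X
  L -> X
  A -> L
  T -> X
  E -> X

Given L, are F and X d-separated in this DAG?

No — F and X are not d-separated given {L}.

There are 4 undirected paths between F and X; checking each against the conditioning set {L}:
  1. F ← T ← E → X — T:chain[open]; E:fork[open] ⇒ active
  2. F ← T → X — T:fork[open] ⇒ active
  3. F → L → X — L:chain[blocks] ⇒ blocked
  4. F → L ← A → X — L:collider[open]; A:fork[open] ⇒ active
Because an active path exists, F and X are not d-separated.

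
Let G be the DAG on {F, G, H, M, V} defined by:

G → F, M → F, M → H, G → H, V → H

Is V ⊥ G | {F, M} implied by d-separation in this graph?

Yes

2 paths connect V and G; each must be blocked for d-separation to hold:
Path 1: V → H ← M → F ← G
  H is a collider here and neither H nor any of its descendants is conditioned on, so the collider stays closed — the path is blocked at H.
Path 2: V → H ← G
  H is a collider here and neither H nor any of its descendants is conditioned on, so the collider stays closed — the path is blocked at H.
Every path is blocked, so V and G are d-separated given {F, M}.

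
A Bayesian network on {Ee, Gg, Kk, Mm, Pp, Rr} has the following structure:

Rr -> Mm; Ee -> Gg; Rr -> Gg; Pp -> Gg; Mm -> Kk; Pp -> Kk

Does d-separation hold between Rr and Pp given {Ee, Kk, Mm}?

Yes

2 paths connect Rr and Pp; each must be blocked for d-separation to hold:
Path 1: Rr → Mm → Kk ← Pp
  Mm is a chain here and Mm is conditioned on, so the path is blocked at Mm.
Path 2: Rr → Gg ← Pp
  Gg is a collider here and neither Gg nor any of its descendants is conditioned on, so the collider stays closed — the path is blocked at Gg.
Since every path is blocked, d-separation holds.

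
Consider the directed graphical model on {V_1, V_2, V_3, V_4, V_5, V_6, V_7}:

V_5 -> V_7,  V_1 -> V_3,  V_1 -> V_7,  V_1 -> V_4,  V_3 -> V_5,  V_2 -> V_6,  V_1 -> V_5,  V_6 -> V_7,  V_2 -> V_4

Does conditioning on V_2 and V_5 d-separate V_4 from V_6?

Yes

4 paths connect V_4 and V_6; each must be blocked for d-separation to hold:
  1. V_4 ← V_1 → V_3 → V_5 → V_7 ← V_6 — V_1:fork[open]; V_3:chain[open]; V_5:chain[blocks]; V_7:collider[blocks] ⇒ blocked
  2. V_4 ← V_1 → V_7 ← V_6 — V_1:fork[open]; V_7:collider[blocks] ⇒ blocked
  3. V_4 ← V_1 → V_5 → V_7 ← V_6 — V_1:fork[open]; V_5:chain[blocks]; V_7:collider[blocks] ⇒ blocked
  4. V_4 ← V_2 → V_6 — V_2:fork[blocks] ⇒ blocked
Every path is blocked, so V_4 and V_6 are d-separated given {V_2, V_5}.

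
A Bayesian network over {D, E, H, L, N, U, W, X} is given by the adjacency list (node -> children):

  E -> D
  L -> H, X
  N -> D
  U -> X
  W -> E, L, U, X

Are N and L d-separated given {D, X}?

No

There are 3 undirected paths between N and L; checking each against the conditioning set {D, X}:
Path 1: N → D ← E ← W → X ← L
  D is a collider and D is conditioned on, which opens it; E is a chain and E is not conditioned on; W is a fork and W is not conditioned on; X is a collider and X is conditioned on, which opens it — no node blocks this path, so it is active.
Path 2: N → D ← E ← W → U → X ← L
  D is a collider and D is conditioned on, which opens it; E is a chain and E is not conditioned on; W is a fork and W is not conditioned on; U is a chain and U is not conditioned on; X is a collider and X is conditioned on, which opens it — no node blocks this path, so it is active.
Path 3: N → D ← E ← W → L
  D is a collider and D is conditioned on, which opens it; E is a chain and E is not conditioned on; W is a fork and W is not conditioned on — no node blocks this path, so it is active.
Since the path N → D ← E ← W → X ← L is active, N and L are not d-separated given {D, X}.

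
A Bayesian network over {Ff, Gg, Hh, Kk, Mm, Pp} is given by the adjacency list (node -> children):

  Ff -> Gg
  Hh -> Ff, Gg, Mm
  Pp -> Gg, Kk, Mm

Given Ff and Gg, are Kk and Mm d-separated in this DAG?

No — Kk and Mm are not d-separated given {Ff, Gg}.

There are 3 undirected paths between Kk and Mm; checking each against the conditioning set {Ff, Gg}:
Path 1: Kk ← Pp → Mm
  Pp is a fork and Pp is not conditioned on — no node blocks this path, so it is active.
Path 2: Kk ← Pp → Gg ← Ff ← Hh → Mm
  Ff is a chain here and Ff is conditioned on, so the path is blocked at Ff.
Path 3: Kk ← Pp → Gg ← Hh → Mm
  Pp is a fork and Pp is not conditioned on; Gg is a collider and Gg is conditioned on, which opens it; Hh is a fork and Hh is not conditioned on — no node blocks this path, so it is active.
At least one path is unblocked, so d-separation fails.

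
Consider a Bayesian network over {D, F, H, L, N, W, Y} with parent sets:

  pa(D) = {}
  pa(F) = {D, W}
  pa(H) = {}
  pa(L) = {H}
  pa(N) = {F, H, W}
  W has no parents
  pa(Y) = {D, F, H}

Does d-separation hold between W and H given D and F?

We examine all 6 paths between W and H:
  1. W → F → Y ← H — F:chain[blocks]; Y:collider[blocks] ⇒ blocked
  2. W → F ← D → Y ← H — F:collider[open]; D:fork[blocks]; Y:collider[blocks] ⇒ blocked
  3. W → F → N ← H — F:chain[blocks]; N:collider[blocks] ⇒ blocked
  4. W → N ← F → Y ← H — N:collider[blocks]; F:fork[blocks]; Y:collider[blocks] ⇒ blocked
  5. W → N ← F ← D → Y ← H — N:collider[blocks]; F:chain[blocks]; D:fork[blocks]; Y:collider[blocks] ⇒ blocked
  6. W → N ← H — N:collider[blocks] ⇒ blocked
All paths are blocked; W ⊥ H | {D, F} holds.

Yes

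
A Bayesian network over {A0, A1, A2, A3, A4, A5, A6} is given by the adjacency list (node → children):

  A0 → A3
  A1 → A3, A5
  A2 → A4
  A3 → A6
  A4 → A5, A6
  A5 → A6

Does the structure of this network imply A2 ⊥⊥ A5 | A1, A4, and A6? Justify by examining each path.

Yes

3 paths connect A2 and A5; each must be blocked for d-separation to hold:
Path 1: A2 → A4 → A5
  A4 is a chain here and A4 is conditioned on, so the path is blocked at A4.
Path 2: A2 → A4 → A6 ← A5
  A4 is a chain here and A4 is conditioned on, so the path is blocked at A4.
Path 3: A2 → A4 → A6 ← A3 ← A1 → A5
  A4 is a chain here and A4 is conditioned on, so the path is blocked at A4.
Every path is blocked, so A2 and A5 are d-separated given {A1, A4, A6}.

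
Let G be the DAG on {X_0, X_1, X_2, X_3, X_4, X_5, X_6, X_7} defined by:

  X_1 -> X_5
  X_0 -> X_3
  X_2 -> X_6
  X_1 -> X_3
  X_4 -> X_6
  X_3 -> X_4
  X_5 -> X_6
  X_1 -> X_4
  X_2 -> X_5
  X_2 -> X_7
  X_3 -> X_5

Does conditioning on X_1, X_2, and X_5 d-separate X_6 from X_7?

Yes

We examine all 6 paths between X_6 and X_7:
  1. X_6 ← X_2 → X_7 — X_2:fork[blocks] ⇒ blocked
  2. X_6 ← X_4 ← X_3 → X_5 ← X_2 → X_7 — X_4:chain[open]; X_3:fork[open]; X_5:collider[open]; X_2:fork[blocks] ⇒ blocked
  3. X_6 ← X_4 ← X_3 ← X_1 → X_5 ← X_2 → X_7 — X_4:chain[open]; X_3:chain[open]; X_1:fork[blocks]; X_5:collider[open]; X_2:fork[blocks] ⇒ blocked
  4. X_6 ← X_4 ← X_1 → X_3 → X_5 ← X_2 → X_7 — X_4:chain[open]; X_1:fork[blocks]; X_3:chain[open]; X_5:collider[open]; X_2:fork[blocks] ⇒ blocked
  5. X_6 ← X_4 ← X_1 → X_5 ← X_2 → X_7 — X_4:chain[open]; X_1:fork[blocks]; X_5:collider[open]; X_2:fork[blocks] ⇒ blocked
  6. X_6 ← X_5 ← X_2 → X_7 — X_5:chain[blocks]; X_2:fork[blocks] ⇒ blocked
Since every path is blocked, d-separation holds.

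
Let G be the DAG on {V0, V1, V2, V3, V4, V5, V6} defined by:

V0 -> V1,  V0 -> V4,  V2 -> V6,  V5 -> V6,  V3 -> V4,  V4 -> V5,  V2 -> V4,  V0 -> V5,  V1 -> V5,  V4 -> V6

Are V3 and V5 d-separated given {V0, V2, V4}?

Yes

5 paths connect V3 and V5; each must be blocked for d-separation to hold:
  1. V3 → V4 ← V0 → V1 → V5 — V4:collider[open]; V0:fork[blocks]; V1:chain[open] ⇒ blocked
  2. V3 → V4 ← V0 → V5 — V4:collider[open]; V0:fork[blocks] ⇒ blocked
  3. V3 → V4 ← V2 → V6 ← V5 — V4:collider[open]; V2:fork[blocks]; V6:collider[blocks] ⇒ blocked
  4. V3 → V4 → V5 — V4:chain[blocks] ⇒ blocked
  5. V3 → V4 → V6 ← V5 — V4:chain[blocks]; V6:collider[blocks] ⇒ blocked
Since every path is blocked, d-separation holds.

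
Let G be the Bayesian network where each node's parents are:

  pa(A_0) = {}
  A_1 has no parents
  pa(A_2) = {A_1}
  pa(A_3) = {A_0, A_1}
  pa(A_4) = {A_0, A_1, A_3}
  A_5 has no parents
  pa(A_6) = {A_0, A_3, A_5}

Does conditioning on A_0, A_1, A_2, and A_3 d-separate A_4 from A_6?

Yes — A_4 and A_6 are d-separated given {A_0, A_1, A_2, A_3}.

Enumerating the 6 paths from A_4 to A_6 and testing each for blocking by {A_0, A_1, A_2, A_3}:
  1. A_4 ← A_1 → A_3 ← A_0 → A_6 — A_1:fork[blocks]; A_3:collider[open]; A_0:fork[blocks] ⇒ blocked
  2. A_4 ← A_1 → A_3 → A_6 — A_1:fork[blocks]; A_3:chain[blocks] ⇒ blocked
  3. A_4 ← A_0 → A_6 — A_0:fork[blocks] ⇒ blocked
  4. A_4 ← A_0 → A_3 → A_6 — A_0:fork[blocks]; A_3:chain[blocks] ⇒ blocked
  5. A_4 ← A_3 ← A_0 → A_6 — A_3:chain[blocks]; A_0:fork[blocks] ⇒ blocked
  6. A_4 ← A_3 → A_6 — A_3:fork[blocks] ⇒ blocked
Every path is blocked, so A_4 and A_6 are d-separated given {A_0, A_1, A_2, A_3}.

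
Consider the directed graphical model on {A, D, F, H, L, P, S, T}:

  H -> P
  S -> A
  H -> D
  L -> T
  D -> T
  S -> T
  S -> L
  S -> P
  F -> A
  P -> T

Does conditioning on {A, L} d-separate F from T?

There are 4 undirected paths between F and T; checking each against the conditioning set {A, L}:
Path 1: F → A ← S → T
  A is a collider and A is conditioned on, which opens it; S is a fork and S is not conditioned on — no node blocks this path, so it is active.
Path 2: F → A ← S → L → T
  L is a chain here and L is conditioned on, so the path is blocked at L.
Path 3: F → A ← S → P → T
  A is a collider and A is conditioned on, which opens it; S is a fork and S is not conditioned on; P is a chain and P is not conditioned on — no node blocks this path, so it is active.
Path 4: F → A ← S → P ← H → D → T
  P is a collider here and neither P nor any of its descendants is conditioned on, so the collider stays closed — the path is blocked at P.
Because an active path exists, F and T are not d-separated.

No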